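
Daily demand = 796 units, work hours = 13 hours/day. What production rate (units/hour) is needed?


Formula: Production Rate = Daily Demand / Available Hours
Rate = 796 units/day / 13 hours/day
Rate = 61.2 units/hour

61.2 units/hour


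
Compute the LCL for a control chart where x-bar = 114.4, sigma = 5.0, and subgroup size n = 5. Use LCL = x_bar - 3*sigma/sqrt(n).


LCL = 114.4 - 3 * 5.0 / sqrt(5)

107.69


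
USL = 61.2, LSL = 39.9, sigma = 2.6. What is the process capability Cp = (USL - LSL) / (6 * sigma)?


Cp = (61.2 - 39.9) / (6 * 2.6)

1.37


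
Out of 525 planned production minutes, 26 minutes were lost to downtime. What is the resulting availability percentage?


Formula: Availability = (Planned Time - Downtime) / Planned Time * 100
Uptime = 525 - 26 = 499 min
Availability = 499 / 525 * 100 = 95.0%

95.0%


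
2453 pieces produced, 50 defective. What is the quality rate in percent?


Formula: Quality Rate = Good Pieces / Total Pieces * 100
Good pieces = 2453 - 50 = 2403
QR = 2403 / 2453 * 100 = 98.0%

98.0%


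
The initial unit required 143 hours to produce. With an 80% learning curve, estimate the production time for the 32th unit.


Formula: T_n = T_1 * (learning_rate)^(log2(n)) where learning_rate = rate/100
Doublings = log2(32) = 5
T_n = 143 * 0.8^5
T_n = 143 * 0.3277 = 46.9 hours

46.9 hours


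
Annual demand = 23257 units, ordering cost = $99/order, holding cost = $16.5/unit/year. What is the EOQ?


Formula: EOQ = sqrt(2 * D * S / H)
Numerator: 2 * 23257 * 99 = 4604886
2DS/H = 4604886 / 16.5 = 279084.0
EOQ = sqrt(279084.0) = 528.3 units

528.3 units


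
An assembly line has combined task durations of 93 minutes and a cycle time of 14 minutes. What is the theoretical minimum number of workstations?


Formula: N_min = ceil(Sum of Task Times / Cycle Time)
N_min = ceil(93 min / 14 min) = ceil(6.6429)
N_min = 7 stations

7


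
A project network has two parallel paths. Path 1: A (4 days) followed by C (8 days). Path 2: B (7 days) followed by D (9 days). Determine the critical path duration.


Path 1 = 4 + 8 = 12 days
Path 2 = 7 + 9 = 16 days
Duration = max(12, 16) = 16 days

16 days


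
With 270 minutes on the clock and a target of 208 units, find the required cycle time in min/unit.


Formula: CT = Available Time / Number of Units
CT = 270 min / 208 units
CT = 1.3 min/unit

1.3 min/unit


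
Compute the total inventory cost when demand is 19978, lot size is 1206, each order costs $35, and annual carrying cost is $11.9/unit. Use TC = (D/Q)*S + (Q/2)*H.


TC = 19978/1206 * 35 + 1206/2 * 11.9

$7755.49


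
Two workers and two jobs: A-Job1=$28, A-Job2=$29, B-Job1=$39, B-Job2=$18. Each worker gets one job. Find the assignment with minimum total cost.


Option 1: A->1 + B->2 = $28 + $18 = $46
Option 2: A->2 + B->1 = $29 + $39 = $68
Min cost = min($46, $68) = $46

$46


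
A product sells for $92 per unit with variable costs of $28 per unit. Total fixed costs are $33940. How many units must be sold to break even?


Formula: BEQ = Fixed Costs / (Price - Variable Cost)
Contribution margin = $92 - $28 = $64/unit
BEQ = ceil($33940 / $64/unit) = ceil(530.31) = 531 units

531 units


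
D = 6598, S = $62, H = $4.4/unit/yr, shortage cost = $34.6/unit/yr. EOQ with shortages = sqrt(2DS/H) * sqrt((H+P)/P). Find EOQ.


Formula: EOQ* = sqrt(2DS/H) * sqrt((H+P)/P)
Base EOQ = sqrt(2*6598*62/4.4) = 431.21 units
Correction = sqrt((4.4+34.6)/34.6) = 1.06168
EOQ* = 431.21 * 1.06168 = 457.8 units

457.8 units


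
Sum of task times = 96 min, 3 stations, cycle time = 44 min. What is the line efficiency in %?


Formula: Efficiency = Sum of Task Times / (N_stations * CT) * 100
Total station capacity = 3 stations * 44 min = 132 min
Efficiency = 96 / 132 * 100 = 72.7%

72.7%


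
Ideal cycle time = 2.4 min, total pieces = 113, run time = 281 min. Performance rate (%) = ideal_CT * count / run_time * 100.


Formula: Performance = (Ideal CT * Total Count) / Run Time * 100
Ideal output time = 2.4 * 113 = 271.2 min
Performance = 271.2 / 281 * 100 = 96.5%

96.5%


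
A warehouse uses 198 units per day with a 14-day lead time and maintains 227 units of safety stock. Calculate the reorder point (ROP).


Formula: ROP = (Daily Demand * Lead Time) + Safety Stock
Demand during lead time = 198 * 14 = 2772 units
ROP = 2772 + 227 = 2999 units

2999 units


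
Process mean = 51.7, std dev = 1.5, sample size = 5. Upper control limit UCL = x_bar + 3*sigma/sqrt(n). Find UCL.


UCL = 51.7 + 3 * 1.5 / sqrt(5)

53.71


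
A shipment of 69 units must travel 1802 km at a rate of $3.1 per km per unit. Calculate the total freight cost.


TC = dist * cost * units = 1802 * 3.1 * 69 = $385447.80

$385447.80


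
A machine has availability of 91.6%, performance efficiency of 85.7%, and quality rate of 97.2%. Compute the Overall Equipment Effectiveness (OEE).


Formula: OEE = Availability * Performance * Quality / 10000
A * P = 91.6% * 85.7% / 100 = 78.5%
OEE = 78.5% * 97.2% / 100 = 76.3%

76.3%


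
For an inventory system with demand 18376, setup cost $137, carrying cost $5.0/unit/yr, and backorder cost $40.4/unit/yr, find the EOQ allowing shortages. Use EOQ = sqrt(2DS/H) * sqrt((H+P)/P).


Formula: EOQ* = sqrt(2DS/H) * sqrt((H+P)/P)
Base EOQ = sqrt(2*18376*137/5.0) = 1003.5 units
Correction = sqrt((5.0+40.4)/40.4) = 1.06008
EOQ* = 1003.5 * 1.06008 = 1063.8 units

1063.8 units


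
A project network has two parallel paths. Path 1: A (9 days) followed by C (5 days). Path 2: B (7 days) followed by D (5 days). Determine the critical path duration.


Path 1 = 9 + 5 = 14 days
Path 2 = 7 + 5 = 12 days
Duration = max(14, 12) = 14 days

14 days


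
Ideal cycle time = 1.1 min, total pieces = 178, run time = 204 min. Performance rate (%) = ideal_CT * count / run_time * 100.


Formula: Performance = (Ideal CT * Total Count) / Run Time * 100
Ideal output time = 1.1 * 178 = 195.8 min
Performance = 195.8 / 204 * 100 = 96.0%

96.0%


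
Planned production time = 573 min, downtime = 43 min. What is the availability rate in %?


Formula: Availability = (Planned Time - Downtime) / Planned Time * 100
Uptime = 573 - 43 = 530 min
Availability = 530 / 573 * 100 = 92.5%

92.5%


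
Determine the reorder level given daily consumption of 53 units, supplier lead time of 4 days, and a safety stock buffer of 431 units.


Formula: ROP = (Daily Demand * Lead Time) + Safety Stock
Demand during lead time = 53 * 4 = 212 units
ROP = 212 + 431 = 643 units

643 units


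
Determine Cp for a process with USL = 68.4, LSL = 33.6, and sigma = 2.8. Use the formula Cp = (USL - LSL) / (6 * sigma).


Cp = (68.4 - 33.6) / (6 * 2.8)

2.07


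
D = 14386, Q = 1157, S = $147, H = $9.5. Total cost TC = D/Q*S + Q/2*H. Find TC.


TC = 14386/1157 * 147 + 1157/2 * 9.5

$7323.53


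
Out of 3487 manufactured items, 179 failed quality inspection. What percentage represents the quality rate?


Formula: Quality Rate = Good Pieces / Total Pieces * 100
Good pieces = 3487 - 179 = 3308
QR = 3308 / 3487 * 100 = 94.9%

94.9%


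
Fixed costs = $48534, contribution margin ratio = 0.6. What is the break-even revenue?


Formula: BER = Fixed Costs / Contribution Margin Ratio
BER = $48534 / 0.6
BER = $80890.00 (to the nearest cent)

$80890.00


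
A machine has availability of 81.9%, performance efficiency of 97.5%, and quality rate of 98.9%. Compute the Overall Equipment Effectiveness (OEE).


Formula: OEE = Availability * Performance * Quality / 10000
A * P = 81.9% * 97.5% / 100 = 79.85%
OEE = 79.85% * 98.9% / 100 = 79.0%

79.0%


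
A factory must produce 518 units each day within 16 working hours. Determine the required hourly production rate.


Formula: Production Rate = Daily Demand / Available Hours
Rate = 518 units/day / 16 hours/day
Rate = 32.4 units/hour

32.4 units/hour


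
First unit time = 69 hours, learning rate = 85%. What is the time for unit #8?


Formula: T_n = T_1 * (learning_rate)^(log2(n)) where learning_rate = rate/100
Doublings = log2(8) = 3
T_n = 69 * 0.85^3
T_n = 69 * 0.6141 = 42.4 hours

42.4 hours


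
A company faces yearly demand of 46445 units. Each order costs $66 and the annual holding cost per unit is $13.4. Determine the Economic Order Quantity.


Formula: EOQ = sqrt(2 * D * S / H)
Numerator: 2 * 46445 * 66 = 6130740
2DS/H = 6130740 / 13.4 = 457517.9
EOQ = sqrt(457517.9) = 676.4 units

676.4 units


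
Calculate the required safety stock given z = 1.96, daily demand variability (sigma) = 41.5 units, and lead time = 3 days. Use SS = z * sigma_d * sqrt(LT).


Formula: SS = z * sigma_d * sqrt(LT)
sqrt(LT) = sqrt(3) = 1.7321
SS = 1.96 * 41.5 * 1.7321
SS = 140.9 units

140.9 units


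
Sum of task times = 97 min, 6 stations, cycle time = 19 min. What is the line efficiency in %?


Formula: Efficiency = Sum of Task Times / (N_stations * CT) * 100
Total station capacity = 6 stations * 19 min = 114 min
Efficiency = 97 / 114 * 100 = 85.1%

85.1%


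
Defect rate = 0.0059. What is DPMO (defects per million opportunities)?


DPMO = defect_rate * 1000000 = 0.0059 * 1000000

5900


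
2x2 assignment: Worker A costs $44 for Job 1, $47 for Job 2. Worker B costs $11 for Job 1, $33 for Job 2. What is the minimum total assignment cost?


Option 1: A->1 + B->2 = $44 + $33 = $77
Option 2: A->2 + B->1 = $47 + $11 = $58
Min cost = min($77, $58) = $58

$58


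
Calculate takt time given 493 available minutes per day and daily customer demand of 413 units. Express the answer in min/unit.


Formula: Takt Time = Available Production Time / Customer Demand
Takt = 493 min/day / 413 units/day
Takt = 1.19 min/unit

1.19 min/unit


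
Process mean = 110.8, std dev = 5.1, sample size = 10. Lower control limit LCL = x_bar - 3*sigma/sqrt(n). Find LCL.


LCL = 110.8 - 3 * 5.1 / sqrt(10)

105.96


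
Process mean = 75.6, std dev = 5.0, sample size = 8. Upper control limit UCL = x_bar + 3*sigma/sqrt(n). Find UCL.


UCL = 75.6 + 3 * 5.0 / sqrt(8)

80.9


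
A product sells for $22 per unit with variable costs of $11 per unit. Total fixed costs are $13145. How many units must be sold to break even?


Formula: BEQ = Fixed Costs / (Price - Variable Cost)
Contribution margin = $22 - $11 = $11/unit
BEQ = ceil($13145 / $11/unit) = ceil(1195.0) = 1195 units

1195 units


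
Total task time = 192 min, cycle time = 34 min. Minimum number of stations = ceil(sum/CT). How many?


Formula: N_min = ceil(Sum of Task Times / Cycle Time)
N_min = ceil(192 min / 34 min) = ceil(5.6471)
N_min = 6 stations

6


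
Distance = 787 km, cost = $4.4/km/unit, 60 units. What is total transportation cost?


TC = dist * cost * units = 787 * 4.4 * 60 = $207768.00

$207768.00


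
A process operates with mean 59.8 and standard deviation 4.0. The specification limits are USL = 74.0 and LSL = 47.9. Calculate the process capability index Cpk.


Cpu = (74.0 - 59.8) / (3 * 4.0) = 1.18
Cpl = (59.8 - 47.9) / (3 * 4.0) = 0.99
Cpk = min(1.18, 0.99) = 0.99

0.99


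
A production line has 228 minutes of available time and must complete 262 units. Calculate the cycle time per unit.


Formula: CT = Available Time / Number of Units
CT = 228 min / 262 units
CT = 0.87 min/unit

0.87 min/unit


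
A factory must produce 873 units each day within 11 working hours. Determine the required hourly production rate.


Formula: Production Rate = Daily Demand / Available Hours
Rate = 873 units/day / 11 hours/day
Rate = 79.4 units/hour

79.4 units/hour


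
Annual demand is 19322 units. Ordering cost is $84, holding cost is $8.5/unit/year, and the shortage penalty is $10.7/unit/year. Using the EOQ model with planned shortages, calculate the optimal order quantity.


Formula: EOQ* = sqrt(2DS/H) * sqrt((H+P)/P)
Base EOQ = sqrt(2*19322*84/8.5) = 617.98 units
Correction = sqrt((8.5+10.7)/10.7) = 1.33955
EOQ* = 617.98 * 1.33955 = 827.8 units

827.8 units


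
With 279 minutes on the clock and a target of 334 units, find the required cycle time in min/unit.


Formula: CT = Available Time / Number of Units
CT = 279 min / 334 units
CT = 0.84 min/unit

0.84 min/unit


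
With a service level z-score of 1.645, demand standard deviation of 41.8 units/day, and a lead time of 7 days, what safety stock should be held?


Formula: SS = z * sigma_d * sqrt(LT)
sqrt(LT) = sqrt(7) = 2.6458
SS = 1.645 * 41.8 * 2.6458
SS = 181.9 units

181.9 units


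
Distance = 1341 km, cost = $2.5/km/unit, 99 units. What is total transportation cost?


TC = dist * cost * units = 1341 * 2.5 * 99 = $331897.50

$331897.50


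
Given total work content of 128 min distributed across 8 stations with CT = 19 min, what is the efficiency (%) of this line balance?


Formula: Efficiency = Sum of Task Times / (N_stations * CT) * 100
Total station capacity = 8 stations * 19 min = 152 min
Efficiency = 128 / 152 * 100 = 84.2%

84.2%


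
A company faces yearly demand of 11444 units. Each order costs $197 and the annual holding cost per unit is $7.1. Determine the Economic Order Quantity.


Formula: EOQ = sqrt(2 * D * S / H)
Numerator: 2 * 11444 * 197 = 4508936
2DS/H = 4508936 / 7.1 = 635061.4
EOQ = sqrt(635061.4) = 796.9 units

796.9 units


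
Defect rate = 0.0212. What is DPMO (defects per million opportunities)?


DPMO = defect_rate * 1000000 = 0.0212 * 1000000

21200


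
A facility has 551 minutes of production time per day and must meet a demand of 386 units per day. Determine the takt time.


Formula: Takt Time = Available Production Time / Customer Demand
Takt = 551 min/day / 386 units/day
Takt = 1.43 min/unit

1.43 min/unit


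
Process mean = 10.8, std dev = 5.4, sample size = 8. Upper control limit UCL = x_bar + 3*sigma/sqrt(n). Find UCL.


UCL = 10.8 + 3 * 5.4 / sqrt(8)

16.53


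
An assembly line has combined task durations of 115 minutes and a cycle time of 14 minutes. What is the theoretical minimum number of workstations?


Formula: N_min = ceil(Sum of Task Times / Cycle Time)
N_min = ceil(115 min / 14 min) = ceil(8.2143)
N_min = 9 stations

9


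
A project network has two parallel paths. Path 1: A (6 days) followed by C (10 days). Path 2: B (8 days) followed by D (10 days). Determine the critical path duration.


Path 1 = 6 + 10 = 16 days
Path 2 = 8 + 10 = 18 days
Duration = max(16, 18) = 18 days

18 days


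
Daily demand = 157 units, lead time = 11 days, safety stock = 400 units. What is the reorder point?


Formula: ROP = (Daily Demand * Lead Time) + Safety Stock
Demand during lead time = 157 * 11 = 1727 units
ROP = 1727 + 400 = 2127 units

2127 units


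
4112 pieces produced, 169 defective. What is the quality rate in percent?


Formula: Quality Rate = Good Pieces / Total Pieces * 100
Good pieces = 4112 - 169 = 3943
QR = 3943 / 4112 * 100 = 95.9%

95.9%


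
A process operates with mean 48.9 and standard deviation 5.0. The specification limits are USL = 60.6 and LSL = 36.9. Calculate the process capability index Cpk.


Cpu = (60.6 - 48.9) / (3 * 5.0) = 0.78
Cpl = (48.9 - 36.9) / (3 * 5.0) = 0.8
Cpk = min(0.78, 0.8) = 0.78

0.78


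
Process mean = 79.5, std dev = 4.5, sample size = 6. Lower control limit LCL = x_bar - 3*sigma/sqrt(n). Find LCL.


LCL = 79.5 - 3 * 4.5 / sqrt(6)

73.99


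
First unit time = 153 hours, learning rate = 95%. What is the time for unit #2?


Formula: T_n = T_1 * (learning_rate)^(log2(n)) where learning_rate = rate/100
Doublings = log2(2) = 1
T_n = 153 * 0.95^1
T_n = 153 * 0.95 = 145.4 hours

145.4 hours


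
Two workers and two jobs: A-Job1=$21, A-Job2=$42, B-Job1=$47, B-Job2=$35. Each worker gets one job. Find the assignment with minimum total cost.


Option 1: A->1 + B->2 = $21 + $35 = $56
Option 2: A->2 + B->1 = $42 + $47 = $89
Min cost = min($56, $89) = $56

$56


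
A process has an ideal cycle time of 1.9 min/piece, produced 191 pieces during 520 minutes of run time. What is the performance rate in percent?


Formula: Performance = (Ideal CT * Total Count) / Run Time * 100
Ideal output time = 1.9 * 191 = 362.9 min
Performance = 362.9 / 520 * 100 = 69.8%

69.8%


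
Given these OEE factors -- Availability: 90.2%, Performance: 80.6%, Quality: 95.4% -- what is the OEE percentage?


Formula: OEE = Availability * Performance * Quality / 10000
A * P = 90.2% * 80.6% / 100 = 72.7%
OEE = 72.7% * 95.4% / 100 = 69.4%

69.4%


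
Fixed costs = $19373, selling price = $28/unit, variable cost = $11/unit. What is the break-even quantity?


Formula: BEQ = Fixed Costs / (Price - Variable Cost)
Contribution margin = $28 - $11 = $17/unit
BEQ = ceil($19373 / $17/unit) = ceil(1139.59) = 1140 units

1140 units


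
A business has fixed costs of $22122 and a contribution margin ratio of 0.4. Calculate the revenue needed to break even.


Formula: BER = Fixed Costs / Contribution Margin Ratio
BER = $22122 / 0.4
BER = $55305.00 (to the nearest cent)

$55305.00


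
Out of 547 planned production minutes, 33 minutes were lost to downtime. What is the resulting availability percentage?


Formula: Availability = (Planned Time - Downtime) / Planned Time * 100
Uptime = 547 - 33 = 514 min
Availability = 514 / 547 * 100 = 94.0%

94.0%


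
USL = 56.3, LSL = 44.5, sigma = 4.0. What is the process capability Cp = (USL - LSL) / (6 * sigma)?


Cp = (56.3 - 44.5) / (6 * 4.0)

0.49


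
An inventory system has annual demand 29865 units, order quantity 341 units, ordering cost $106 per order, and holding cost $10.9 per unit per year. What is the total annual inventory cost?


TC = 29865/341 * 106 + 341/2 * 10.9

$11142.00


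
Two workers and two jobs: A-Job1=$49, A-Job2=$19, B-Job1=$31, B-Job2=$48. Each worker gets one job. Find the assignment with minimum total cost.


Option 1: A->1 + B->2 = $49 + $48 = $97
Option 2: A->2 + B->1 = $19 + $31 = $50
Min cost = min($97, $50) = $50

$50


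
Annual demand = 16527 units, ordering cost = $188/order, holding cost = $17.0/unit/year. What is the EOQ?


Formula: EOQ = sqrt(2 * D * S / H)
Numerator: 2 * 16527 * 188 = 6214152
2DS/H = 6214152 / 17.0 = 365538.4
EOQ = sqrt(365538.4) = 604.6 units

604.6 units


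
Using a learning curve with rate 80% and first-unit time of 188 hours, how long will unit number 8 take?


Formula: T_n = T_1 * (learning_rate)^(log2(n)) where learning_rate = rate/100
Doublings = log2(8) = 3
T_n = 188 * 0.8^3
T_n = 188 * 0.512 = 96.3 hours

96.3 hours


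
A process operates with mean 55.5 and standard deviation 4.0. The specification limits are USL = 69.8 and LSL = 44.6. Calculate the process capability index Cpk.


Cpu = (69.8 - 55.5) / (3 * 4.0) = 1.19
Cpl = (55.5 - 44.6) / (3 * 4.0) = 0.91
Cpk = min(1.19, 0.91) = 0.91

0.91


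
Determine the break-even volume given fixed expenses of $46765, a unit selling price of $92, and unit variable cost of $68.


Formula: BEQ = Fixed Costs / (Price - Variable Cost)
Contribution margin = $92 - $68 = $24/unit
BEQ = ceil($46765 / $24/unit) = ceil(1948.54) = 1949 units

1949 units


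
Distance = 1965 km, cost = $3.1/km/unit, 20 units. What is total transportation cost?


TC = dist * cost * units = 1965 * 3.1 * 20 = $121830.00

$121830.00


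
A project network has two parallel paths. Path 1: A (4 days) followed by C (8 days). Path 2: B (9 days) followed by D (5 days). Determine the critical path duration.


Path 1 = 4 + 8 = 12 days
Path 2 = 9 + 5 = 14 days
Duration = max(12, 14) = 14 days

14 days


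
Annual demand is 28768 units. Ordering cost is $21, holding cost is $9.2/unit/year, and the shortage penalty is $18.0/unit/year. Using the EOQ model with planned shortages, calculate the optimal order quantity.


Formula: EOQ* = sqrt(2DS/H) * sqrt((H+P)/P)
Base EOQ = sqrt(2*28768*21/9.2) = 362.4 units
Correction = sqrt((9.2+18.0)/18.0) = 1.22927
EOQ* = 362.4 * 1.22927 = 445.5 units

445.5 units


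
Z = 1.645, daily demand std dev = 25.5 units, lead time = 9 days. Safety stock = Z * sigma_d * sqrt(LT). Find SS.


Formula: SS = z * sigma_d * sqrt(LT)
sqrt(LT) = sqrt(9) = 3.0
SS = 1.645 * 25.5 * 3.0
SS = 125.8 units

125.8 units


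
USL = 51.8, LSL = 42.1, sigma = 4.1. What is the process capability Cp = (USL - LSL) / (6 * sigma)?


Cp = (51.8 - 42.1) / (6 * 4.1)

0.39


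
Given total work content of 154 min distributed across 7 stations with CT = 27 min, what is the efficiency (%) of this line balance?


Formula: Efficiency = Sum of Task Times / (N_stations * CT) * 100
Total station capacity = 7 stations * 27 min = 189 min
Efficiency = 154 / 189 * 100 = 81.5%

81.5%


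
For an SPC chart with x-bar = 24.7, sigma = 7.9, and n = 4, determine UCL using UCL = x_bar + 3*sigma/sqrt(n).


UCL = 24.7 + 3 * 7.9 / sqrt(4)

36.55


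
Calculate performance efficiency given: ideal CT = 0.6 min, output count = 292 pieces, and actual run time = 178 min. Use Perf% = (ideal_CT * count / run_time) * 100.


Formula: Performance = (Ideal CT * Total Count) / Run Time * 100
Ideal output time = 0.6 * 292 = 175.2 min
Performance = 175.2 / 178 * 100 = 98.4%

98.4%


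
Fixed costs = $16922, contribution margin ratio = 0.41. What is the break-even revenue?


Formula: BER = Fixed Costs / Contribution Margin Ratio
BER = $16922 / 0.41
BER = $41273.17 (to the nearest cent)

$41273.17


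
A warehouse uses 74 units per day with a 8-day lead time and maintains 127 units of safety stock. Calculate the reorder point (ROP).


Formula: ROP = (Daily Demand * Lead Time) + Safety Stock
Demand during lead time = 74 * 8 = 592 units
ROP = 592 + 127 = 719 units

719 units


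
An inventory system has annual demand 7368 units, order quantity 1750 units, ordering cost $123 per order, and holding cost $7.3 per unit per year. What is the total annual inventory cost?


TC = 7368/1750 * 123 + 1750/2 * 7.3

$6905.37


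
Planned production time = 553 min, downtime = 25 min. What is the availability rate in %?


Formula: Availability = (Planned Time - Downtime) / Planned Time * 100
Uptime = 553 - 25 = 528 min
Availability = 528 / 553 * 100 = 95.5%

95.5%


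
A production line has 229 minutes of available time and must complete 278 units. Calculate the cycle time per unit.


Formula: CT = Available Time / Number of Units
CT = 229 min / 278 units
CT = 0.82 min/unit

0.82 min/unit


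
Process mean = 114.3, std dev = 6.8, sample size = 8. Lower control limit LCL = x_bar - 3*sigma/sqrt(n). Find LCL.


LCL = 114.3 - 3 * 6.8 / sqrt(8)

107.09


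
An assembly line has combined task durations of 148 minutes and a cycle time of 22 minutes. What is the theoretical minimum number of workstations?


Formula: N_min = ceil(Sum of Task Times / Cycle Time)
N_min = ceil(148 min / 22 min) = ceil(6.7273)
N_min = 7 stations

7


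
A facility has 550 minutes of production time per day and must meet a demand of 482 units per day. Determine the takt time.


Formula: Takt Time = Available Production Time / Customer Demand
Takt = 550 min/day / 482 units/day
Takt = 1.14 min/unit

1.14 min/unit


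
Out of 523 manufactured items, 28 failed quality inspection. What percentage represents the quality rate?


Formula: Quality Rate = Good Pieces / Total Pieces * 100
Good pieces = 523 - 28 = 495
QR = 495 / 523 * 100 = 94.6%

94.6%


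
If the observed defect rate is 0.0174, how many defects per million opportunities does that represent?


DPMO = defect_rate * 1000000 = 0.0174 * 1000000

17400


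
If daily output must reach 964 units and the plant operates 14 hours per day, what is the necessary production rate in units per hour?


Formula: Production Rate = Daily Demand / Available Hours
Rate = 964 units/day / 14 hours/day
Rate = 68.9 units/hour

68.9 units/hour


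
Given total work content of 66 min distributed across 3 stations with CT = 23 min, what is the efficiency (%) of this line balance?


Formula: Efficiency = Sum of Task Times / (N_stations * CT) * 100
Total station capacity = 3 stations * 23 min = 69 min
Efficiency = 66 / 69 * 100 = 95.7%

95.7%


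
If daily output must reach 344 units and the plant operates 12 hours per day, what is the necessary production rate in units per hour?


Formula: Production Rate = Daily Demand / Available Hours
Rate = 344 units/day / 12 hours/day
Rate = 28.7 units/hour

28.7 units/hour


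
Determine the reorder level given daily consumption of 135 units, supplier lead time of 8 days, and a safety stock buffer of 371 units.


Formula: ROP = (Daily Demand * Lead Time) + Safety Stock
Demand during lead time = 135 * 8 = 1080 units
ROP = 1080 + 371 = 1451 units

1451 units


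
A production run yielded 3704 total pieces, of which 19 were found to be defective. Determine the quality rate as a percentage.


Formula: Quality Rate = Good Pieces / Total Pieces * 100
Good pieces = 3704 - 19 = 3685
QR = 3685 / 3704 * 100 = 99.5%

99.5%


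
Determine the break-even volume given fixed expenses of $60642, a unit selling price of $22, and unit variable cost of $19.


Formula: BEQ = Fixed Costs / (Price - Variable Cost)
Contribution margin = $22 - $19 = $3/unit
BEQ = ceil($60642 / $3/unit) = ceil(20214.0) = 20214 units

20214 units


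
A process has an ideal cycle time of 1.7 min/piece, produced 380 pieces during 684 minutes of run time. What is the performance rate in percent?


Formula: Performance = (Ideal CT * Total Count) / Run Time * 100
Ideal output time = 1.7 * 380 = 646.0 min
Performance = 646.0 / 684 * 100 = 94.4%

94.4%


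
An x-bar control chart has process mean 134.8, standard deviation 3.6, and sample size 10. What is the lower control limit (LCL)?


LCL = 134.8 - 3 * 3.6 / sqrt(10)

131.38


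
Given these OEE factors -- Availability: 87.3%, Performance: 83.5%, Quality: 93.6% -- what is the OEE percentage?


Formula: OEE = Availability * Performance * Quality / 10000
A * P = 87.3% * 83.5% / 100 = 72.9%
OEE = 72.9% * 93.6% / 100 = 68.2%

68.2%


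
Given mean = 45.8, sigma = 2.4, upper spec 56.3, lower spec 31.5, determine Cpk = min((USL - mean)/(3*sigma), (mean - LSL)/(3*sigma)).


Cpu = (56.3 - 45.8) / (3 * 2.4) = 1.46
Cpl = (45.8 - 31.5) / (3 * 2.4) = 1.99
Cpk = min(1.46, 1.99) = 1.46

1.46


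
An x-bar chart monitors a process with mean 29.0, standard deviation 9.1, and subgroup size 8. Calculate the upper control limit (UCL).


UCL = 29.0 + 3 * 9.1 / sqrt(8)

38.65


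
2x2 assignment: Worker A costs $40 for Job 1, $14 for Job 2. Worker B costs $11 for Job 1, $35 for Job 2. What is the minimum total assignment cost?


Option 1: A->1 + B->2 = $40 + $35 = $75
Option 2: A->2 + B->1 = $14 + $11 = $25
Min cost = min($75, $25) = $25

$25


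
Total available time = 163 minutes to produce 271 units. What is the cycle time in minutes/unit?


Formula: CT = Available Time / Number of Units
CT = 163 min / 271 units
CT = 0.6 min/unit

0.6 min/unit


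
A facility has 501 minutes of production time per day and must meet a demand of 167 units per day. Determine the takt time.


Formula: Takt Time = Available Production Time / Customer Demand
Takt = 501 min/day / 167 units/day
Takt = 3.0 min/unit

3.0 min/unit


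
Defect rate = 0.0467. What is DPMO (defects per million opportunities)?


DPMO = defect_rate * 1000000 = 0.0467 * 1000000

46700


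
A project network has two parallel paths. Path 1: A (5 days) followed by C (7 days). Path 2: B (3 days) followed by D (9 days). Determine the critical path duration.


Path 1 = 5 + 7 = 12 days
Path 2 = 3 + 9 = 12 days
Duration = max(12, 12) = 12 days

12 days


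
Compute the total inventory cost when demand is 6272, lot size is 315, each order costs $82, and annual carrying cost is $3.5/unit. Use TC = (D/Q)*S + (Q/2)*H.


TC = 6272/315 * 82 + 315/2 * 3.5

$2183.96


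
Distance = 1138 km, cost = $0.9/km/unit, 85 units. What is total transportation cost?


TC = dist * cost * units = 1138 * 0.9 * 85 = $87057.00

$87057.00


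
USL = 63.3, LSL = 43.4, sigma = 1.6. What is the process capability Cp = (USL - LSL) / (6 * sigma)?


Cp = (63.3 - 43.4) / (6 * 1.6)

2.07


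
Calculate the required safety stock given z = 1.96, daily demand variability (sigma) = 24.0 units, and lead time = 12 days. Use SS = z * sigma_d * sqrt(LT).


Formula: SS = z * sigma_d * sqrt(LT)
sqrt(LT) = sqrt(12) = 3.4641
SS = 1.96 * 24.0 * 3.4641
SS = 163.0 units

163.0 units


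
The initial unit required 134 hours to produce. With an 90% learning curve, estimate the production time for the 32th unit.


Formula: T_n = T_1 * (learning_rate)^(log2(n)) where learning_rate = rate/100
Doublings = log2(32) = 5
T_n = 134 * 0.9^5
T_n = 134 * 0.5905 = 79.1 hours

79.1 hours


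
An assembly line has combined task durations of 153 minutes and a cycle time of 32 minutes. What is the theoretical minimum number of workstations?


Formula: N_min = ceil(Sum of Task Times / Cycle Time)
N_min = ceil(153 min / 32 min) = ceil(4.7812)
N_min = 5 stations

5


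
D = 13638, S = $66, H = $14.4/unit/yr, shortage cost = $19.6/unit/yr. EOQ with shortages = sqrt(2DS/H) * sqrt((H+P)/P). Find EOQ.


Formula: EOQ* = sqrt(2DS/H) * sqrt((H+P)/P)
Base EOQ = sqrt(2*13638*66/14.4) = 353.57 units
Correction = sqrt((14.4+19.6)/19.6) = 1.31708
EOQ* = 353.57 * 1.31708 = 465.7 units

465.7 units


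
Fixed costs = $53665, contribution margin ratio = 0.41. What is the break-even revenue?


Formula: BER = Fixed Costs / Contribution Margin Ratio
BER = $53665 / 0.41
BER = $130890.24 (to the nearest cent)

$130890.24


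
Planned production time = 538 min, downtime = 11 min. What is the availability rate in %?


Formula: Availability = (Planned Time - Downtime) / Planned Time * 100
Uptime = 538 - 11 = 527 min
Availability = 527 / 538 * 100 = 98.0%

98.0%


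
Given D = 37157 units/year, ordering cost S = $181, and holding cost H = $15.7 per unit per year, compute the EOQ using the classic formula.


Formula: EOQ = sqrt(2 * D * S / H)
Numerator: 2 * 37157 * 181 = 13450834
2DS/H = 13450834 / 15.7 = 856741.0
EOQ = sqrt(856741.0) = 925.6 units

925.6 units


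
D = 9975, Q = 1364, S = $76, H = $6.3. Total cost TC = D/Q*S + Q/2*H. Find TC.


TC = 9975/1364 * 76 + 1364/2 * 6.3

$4852.39


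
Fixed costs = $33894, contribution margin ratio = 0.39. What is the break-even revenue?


Formula: BER = Fixed Costs / Contribution Margin Ratio
BER = $33894 / 0.39
BER = $86907.69 (to the nearest cent)

$86907.69


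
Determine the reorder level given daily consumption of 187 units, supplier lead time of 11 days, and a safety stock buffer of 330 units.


Formula: ROP = (Daily Demand * Lead Time) + Safety Stock
Demand during lead time = 187 * 11 = 2057 units
ROP = 2057 + 330 = 2387 units

2387 units


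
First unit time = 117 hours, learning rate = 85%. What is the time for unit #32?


Formula: T_n = T_1 * (learning_rate)^(log2(n)) where learning_rate = rate/100
Doublings = log2(32) = 5
T_n = 117 * 0.85^5
T_n = 117 * 0.4437 = 51.9 hours

51.9 hours


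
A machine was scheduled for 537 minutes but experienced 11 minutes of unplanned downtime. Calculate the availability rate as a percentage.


Formula: Availability = (Planned Time - Downtime) / Planned Time * 100
Uptime = 537 - 11 = 526 min
Availability = 526 / 537 * 100 = 98.0%

98.0%


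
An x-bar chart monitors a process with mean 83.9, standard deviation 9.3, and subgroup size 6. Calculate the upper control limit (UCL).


UCL = 83.9 + 3 * 9.3 / sqrt(6)

95.29


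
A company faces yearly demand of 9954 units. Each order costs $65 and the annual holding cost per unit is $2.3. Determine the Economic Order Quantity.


Formula: EOQ = sqrt(2 * D * S / H)
Numerator: 2 * 9954 * 65 = 1294020
2DS/H = 1294020 / 2.3 = 562617.4
EOQ = sqrt(562617.4) = 750.1 units

750.1 units


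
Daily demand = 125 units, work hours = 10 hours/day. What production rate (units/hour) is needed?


Formula: Production Rate = Daily Demand / Available Hours
Rate = 125 units/day / 10 hours/day
Rate = 12.5 units/hour

12.5 units/hour


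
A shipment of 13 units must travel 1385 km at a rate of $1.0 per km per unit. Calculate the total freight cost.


TC = dist * cost * units = 1385 * 1.0 * 13 = $18005.00

$18005.00


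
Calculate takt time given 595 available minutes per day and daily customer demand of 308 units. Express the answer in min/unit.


Formula: Takt Time = Available Production Time / Customer Demand
Takt = 595 min/day / 308 units/day
Takt = 1.93 min/unit

1.93 min/unit


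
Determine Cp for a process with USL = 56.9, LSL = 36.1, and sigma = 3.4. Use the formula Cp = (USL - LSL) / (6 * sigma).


Cp = (56.9 - 36.1) / (6 * 3.4)

1.02


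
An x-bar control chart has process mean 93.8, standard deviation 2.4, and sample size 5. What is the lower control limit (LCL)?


LCL = 93.8 - 3 * 2.4 / sqrt(5)

90.58


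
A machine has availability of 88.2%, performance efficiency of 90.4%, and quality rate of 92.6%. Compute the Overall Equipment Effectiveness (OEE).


Formula: OEE = Availability * Performance * Quality / 10000
A * P = 88.2% * 90.4% / 100 = 79.73%
OEE = 79.73% * 92.6% / 100 = 73.8%

73.8%


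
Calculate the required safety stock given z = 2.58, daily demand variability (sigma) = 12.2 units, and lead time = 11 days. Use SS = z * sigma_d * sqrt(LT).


Formula: SS = z * sigma_d * sqrt(LT)
sqrt(LT) = sqrt(11) = 3.3166
SS = 2.58 * 12.2 * 3.3166
SS = 104.4 units

104.4 units


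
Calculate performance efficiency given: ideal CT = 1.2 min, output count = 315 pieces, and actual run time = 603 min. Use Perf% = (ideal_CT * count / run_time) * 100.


Formula: Performance = (Ideal CT * Total Count) / Run Time * 100
Ideal output time = 1.2 * 315 = 378.0 min
Performance = 378.0 / 603 * 100 = 62.7%

62.7%


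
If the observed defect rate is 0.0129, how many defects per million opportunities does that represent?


DPMO = defect_rate * 1000000 = 0.0129 * 1000000

12900


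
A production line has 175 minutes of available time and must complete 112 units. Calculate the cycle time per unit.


Formula: CT = Available Time / Number of Units
CT = 175 min / 112 units
CT = 1.56 min/unit

1.56 min/unit


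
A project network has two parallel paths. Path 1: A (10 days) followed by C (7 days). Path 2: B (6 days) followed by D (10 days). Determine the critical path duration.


Path 1 = 10 + 7 = 17 days
Path 2 = 6 + 10 = 16 days
Duration = max(17, 16) = 17 days

17 days


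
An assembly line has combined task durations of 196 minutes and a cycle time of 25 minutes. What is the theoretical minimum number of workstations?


Formula: N_min = ceil(Sum of Task Times / Cycle Time)
N_min = ceil(196 min / 25 min) = ceil(7.84)
N_min = 8 stations

8


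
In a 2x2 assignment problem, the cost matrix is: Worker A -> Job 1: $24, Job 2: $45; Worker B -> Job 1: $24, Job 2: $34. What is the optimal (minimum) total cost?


Option 1: A->1 + B->2 = $24 + $34 = $58
Option 2: A->2 + B->1 = $45 + $24 = $69
Min cost = min($58, $69) = $58

$58


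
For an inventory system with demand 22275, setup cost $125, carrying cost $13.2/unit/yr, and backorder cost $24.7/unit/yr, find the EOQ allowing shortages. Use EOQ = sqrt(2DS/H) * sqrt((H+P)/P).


Formula: EOQ* = sqrt(2DS/H) * sqrt((H+P)/P)
Base EOQ = sqrt(2*22275*125/13.2) = 649.52 units
Correction = sqrt((13.2+24.7)/24.7) = 1.23871
EOQ* = 649.52 * 1.23871 = 804.6 units

804.6 units


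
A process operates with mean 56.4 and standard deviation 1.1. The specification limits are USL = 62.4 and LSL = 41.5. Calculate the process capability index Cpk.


Cpu = (62.4 - 56.4) / (3 * 1.1) = 1.82
Cpl = (56.4 - 41.5) / (3 * 1.1) = 4.52
Cpk = min(1.82, 4.52) = 1.82

1.82


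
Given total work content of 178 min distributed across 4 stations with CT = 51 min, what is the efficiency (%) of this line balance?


Formula: Efficiency = Sum of Task Times / (N_stations * CT) * 100
Total station capacity = 4 stations * 51 min = 204 min
Efficiency = 178 / 204 * 100 = 87.3%

87.3%


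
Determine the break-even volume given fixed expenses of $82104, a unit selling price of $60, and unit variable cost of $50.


Formula: BEQ = Fixed Costs / (Price - Variable Cost)
Contribution margin = $60 - $50 = $10/unit
BEQ = ceil($82104 / $10/unit) = ceil(8210.4) = 8211 units

8211 units


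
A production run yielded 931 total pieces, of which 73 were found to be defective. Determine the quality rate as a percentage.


Formula: Quality Rate = Good Pieces / Total Pieces * 100
Good pieces = 931 - 73 = 858
QR = 858 / 931 * 100 = 92.2%

92.2%


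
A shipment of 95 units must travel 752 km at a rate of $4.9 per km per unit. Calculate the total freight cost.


TC = dist * cost * units = 752 * 4.9 * 95 = $350056.00

$350056.00


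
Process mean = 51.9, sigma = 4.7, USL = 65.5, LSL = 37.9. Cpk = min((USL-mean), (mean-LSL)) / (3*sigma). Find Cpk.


Cpu = (65.5 - 51.9) / (3 * 4.7) = 0.96
Cpl = (51.9 - 37.9) / (3 * 4.7) = 0.99
Cpk = min(0.96, 0.99) = 0.96

0.96


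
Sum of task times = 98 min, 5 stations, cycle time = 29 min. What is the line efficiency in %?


Formula: Efficiency = Sum of Task Times / (N_stations * CT) * 100
Total station capacity = 5 stations * 29 min = 145 min
Efficiency = 98 / 145 * 100 = 67.6%

67.6%


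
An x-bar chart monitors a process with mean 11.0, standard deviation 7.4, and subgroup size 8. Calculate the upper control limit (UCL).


UCL = 11.0 + 3 * 7.4 / sqrt(8)

18.85


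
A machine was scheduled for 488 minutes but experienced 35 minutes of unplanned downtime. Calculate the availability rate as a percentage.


Formula: Availability = (Planned Time - Downtime) / Planned Time * 100
Uptime = 488 - 35 = 453 min
Availability = 453 / 488 * 100 = 92.8%

92.8%


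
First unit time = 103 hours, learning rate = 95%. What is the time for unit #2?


Formula: T_n = T_1 * (learning_rate)^(log2(n)) where learning_rate = rate/100
Doublings = log2(2) = 1
T_n = 103 * 0.95^1
T_n = 103 * 0.95 = 97.9 hours

97.9 hours


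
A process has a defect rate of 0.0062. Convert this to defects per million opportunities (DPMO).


DPMO = defect_rate * 1000000 = 0.0062 * 1000000

6200


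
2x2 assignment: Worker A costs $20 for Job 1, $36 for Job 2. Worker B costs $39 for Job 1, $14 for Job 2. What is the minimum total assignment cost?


Option 1: A->1 + B->2 = $20 + $14 = $34
Option 2: A->2 + B->1 = $36 + $39 = $75
Min cost = min($34, $75) = $34

$34


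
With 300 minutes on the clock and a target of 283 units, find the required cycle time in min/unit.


Formula: CT = Available Time / Number of Units
CT = 300 min / 283 units
CT = 1.06 min/unit

1.06 min/unit


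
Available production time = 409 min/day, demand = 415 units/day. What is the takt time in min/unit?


Formula: Takt Time = Available Production Time / Customer Demand
Takt = 409 min/day / 415 units/day
Takt = 0.99 min/unit

0.99 min/unit


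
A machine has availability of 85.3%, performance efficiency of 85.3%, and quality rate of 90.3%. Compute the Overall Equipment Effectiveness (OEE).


Formula: OEE = Availability * Performance * Quality / 10000
A * P = 85.3% * 85.3% / 100 = 72.76%
OEE = 72.76% * 90.3% / 100 = 65.7%

65.7%


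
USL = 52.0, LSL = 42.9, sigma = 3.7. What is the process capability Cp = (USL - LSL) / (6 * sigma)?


Cp = (52.0 - 42.9) / (6 * 3.7)

0.41


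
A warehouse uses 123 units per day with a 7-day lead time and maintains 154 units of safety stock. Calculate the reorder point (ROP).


Formula: ROP = (Daily Demand * Lead Time) + Safety Stock
Demand during lead time = 123 * 7 = 861 units
ROP = 861 + 154 = 1015 units

1015 units


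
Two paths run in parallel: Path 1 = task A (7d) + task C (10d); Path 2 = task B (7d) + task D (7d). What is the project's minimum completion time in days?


Path 1 = 7 + 10 = 17 days
Path 2 = 7 + 7 = 14 days
Duration = max(17, 14) = 17 days

17 days
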